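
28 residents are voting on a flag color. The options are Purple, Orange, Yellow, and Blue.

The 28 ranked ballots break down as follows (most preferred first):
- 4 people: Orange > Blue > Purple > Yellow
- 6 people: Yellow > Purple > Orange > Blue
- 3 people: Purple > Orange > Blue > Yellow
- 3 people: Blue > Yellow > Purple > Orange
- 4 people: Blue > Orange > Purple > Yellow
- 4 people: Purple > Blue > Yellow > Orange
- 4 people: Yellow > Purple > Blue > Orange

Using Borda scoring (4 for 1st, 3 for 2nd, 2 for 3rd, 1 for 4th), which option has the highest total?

Purple: 4×2 + 6×3 + 3×4 + 3×2 + 4×2 + 4×4 + 4×3 = 80
Orange: 4×4 + 6×2 + 3×3 + 3×1 + 4×3 + 4×1 + 4×1 = 60
Yellow: 4×1 + 6×4 + 3×1 + 3×3 + 4×1 + 4×2 + 4×4 = 68
Blue: 4×3 + 6×1 + 3×2 + 3×4 + 4×4 + 4×3 + 4×2 = 72

Purple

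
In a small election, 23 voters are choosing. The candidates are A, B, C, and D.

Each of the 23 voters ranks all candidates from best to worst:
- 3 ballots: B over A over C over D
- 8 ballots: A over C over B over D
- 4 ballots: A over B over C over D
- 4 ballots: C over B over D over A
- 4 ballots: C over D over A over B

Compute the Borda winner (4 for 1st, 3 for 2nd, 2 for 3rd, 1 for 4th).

C

A: 3×3 + 8×4 + 4×4 + 4×1 + 4×2 = 69
B: 3×4 + 8×2 + 4×3 + 4×3 + 4×1 = 56
C: 3×2 + 8×3 + 4×2 + 4×4 + 4×4 = 70
D: 3×1 + 8×1 + 4×1 + 4×2 + 4×3 = 35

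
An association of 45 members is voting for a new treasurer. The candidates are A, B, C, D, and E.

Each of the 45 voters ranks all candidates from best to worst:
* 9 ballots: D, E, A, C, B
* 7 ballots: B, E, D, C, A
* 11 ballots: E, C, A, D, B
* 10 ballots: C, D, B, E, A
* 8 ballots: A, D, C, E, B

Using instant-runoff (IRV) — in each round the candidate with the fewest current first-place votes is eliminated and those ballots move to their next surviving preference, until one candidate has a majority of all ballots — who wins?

Round 1: A 8, B 7, C 10, D 9, E 11. B eliminated.
Round 2: A 8, C 10, D 9, E 18. A eliminated.
Round 3: C 10, D 17, E 18. C eliminated.
Round 4: D 27, E 18. D has a majority (≥23).

D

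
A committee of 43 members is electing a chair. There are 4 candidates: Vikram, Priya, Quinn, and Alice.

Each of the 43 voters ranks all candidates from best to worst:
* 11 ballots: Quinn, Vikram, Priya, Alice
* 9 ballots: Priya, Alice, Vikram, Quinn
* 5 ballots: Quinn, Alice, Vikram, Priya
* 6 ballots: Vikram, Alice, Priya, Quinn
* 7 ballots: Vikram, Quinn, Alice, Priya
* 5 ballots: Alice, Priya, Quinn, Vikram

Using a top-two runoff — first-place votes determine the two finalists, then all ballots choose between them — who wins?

Round 1 first-place votes: Vikram 13, Priya 9, Quinn 16, Alice 5. Quinn and Vikram advance.
Runoff: Quinn is ranked above Vikram on 21 ballots, Vikram above Quinn on 22.

Vikram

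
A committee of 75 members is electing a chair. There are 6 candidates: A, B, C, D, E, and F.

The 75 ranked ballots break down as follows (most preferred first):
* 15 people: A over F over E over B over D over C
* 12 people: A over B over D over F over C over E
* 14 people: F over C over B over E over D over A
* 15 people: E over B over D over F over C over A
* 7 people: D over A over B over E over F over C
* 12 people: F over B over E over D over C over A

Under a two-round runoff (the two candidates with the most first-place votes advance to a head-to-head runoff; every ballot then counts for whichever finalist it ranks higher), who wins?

F

Round 1 first-place votes: A 27, B 0, C 0, D 7, E 15, F 26. A and F advance.
Runoff: A is ranked above F on 34 ballots, F above A on 41.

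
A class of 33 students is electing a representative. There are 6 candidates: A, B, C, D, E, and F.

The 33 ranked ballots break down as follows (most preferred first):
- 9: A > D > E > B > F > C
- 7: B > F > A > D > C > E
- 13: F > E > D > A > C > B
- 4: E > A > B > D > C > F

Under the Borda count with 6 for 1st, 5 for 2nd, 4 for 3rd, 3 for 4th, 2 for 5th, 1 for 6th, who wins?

A: 9×6 + 7×4 + 13×3 + 4×5 = 141
B: 9×3 + 7×6 + 13×1 + 4×4 = 98
C: 9×1 + 7×2 + 13×2 + 4×2 = 57
D: 9×5 + 7×3 + 13×4 + 4×3 = 130
E: 9×4 + 7×1 + 13×5 + 4×6 = 132
F: 9×2 + 7×5 + 13×6 + 4×1 = 135

A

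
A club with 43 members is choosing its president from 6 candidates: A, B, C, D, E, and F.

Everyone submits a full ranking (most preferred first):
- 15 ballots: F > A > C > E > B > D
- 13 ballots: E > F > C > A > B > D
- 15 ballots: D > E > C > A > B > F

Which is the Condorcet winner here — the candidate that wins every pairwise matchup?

E

E vs A: 28–15
E vs B: 43–0
E vs C: 28–15
E vs D: 28–15
E vs F: 28–15
E beats every other candidate.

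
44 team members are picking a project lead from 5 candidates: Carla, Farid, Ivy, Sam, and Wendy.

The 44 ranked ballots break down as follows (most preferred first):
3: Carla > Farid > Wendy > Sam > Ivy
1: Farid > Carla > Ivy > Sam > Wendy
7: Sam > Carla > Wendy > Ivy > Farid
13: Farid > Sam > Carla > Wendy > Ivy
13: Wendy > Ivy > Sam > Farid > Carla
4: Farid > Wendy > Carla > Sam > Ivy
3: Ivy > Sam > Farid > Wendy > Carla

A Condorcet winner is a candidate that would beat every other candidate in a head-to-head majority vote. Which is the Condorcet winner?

Sam

Sam vs Carla: 36–8
Sam vs Farid: 23–21
Sam vs Ivy: 27–17
Sam vs Wendy: 24–20
Sam beats every other candidate.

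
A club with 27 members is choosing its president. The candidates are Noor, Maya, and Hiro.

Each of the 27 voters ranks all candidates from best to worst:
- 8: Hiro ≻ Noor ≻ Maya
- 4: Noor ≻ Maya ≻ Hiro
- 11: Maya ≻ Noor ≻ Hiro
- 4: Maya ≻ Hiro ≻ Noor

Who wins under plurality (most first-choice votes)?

Maya

First-place votes: Noor 4, Maya 15, Hiro 8.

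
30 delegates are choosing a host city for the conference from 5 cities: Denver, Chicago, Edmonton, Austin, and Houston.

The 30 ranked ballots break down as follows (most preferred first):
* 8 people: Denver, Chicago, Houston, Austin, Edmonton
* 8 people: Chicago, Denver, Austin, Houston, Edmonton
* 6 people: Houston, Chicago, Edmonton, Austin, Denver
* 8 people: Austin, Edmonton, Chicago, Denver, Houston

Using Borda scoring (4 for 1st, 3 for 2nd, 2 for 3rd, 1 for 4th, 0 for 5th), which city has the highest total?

Chicago

Denver: 8×4 + 8×3 + 6×0 + 8×1 = 64
Chicago: 8×3 + 8×4 + 6×3 + 8×2 = 90
Edmonton: 8×0 + 8×0 + 6×2 + 8×3 = 36
Austin: 8×1 + 8×2 + 6×1 + 8×4 = 62
Houston: 8×2 + 8×1 + 6×4 + 8×0 = 48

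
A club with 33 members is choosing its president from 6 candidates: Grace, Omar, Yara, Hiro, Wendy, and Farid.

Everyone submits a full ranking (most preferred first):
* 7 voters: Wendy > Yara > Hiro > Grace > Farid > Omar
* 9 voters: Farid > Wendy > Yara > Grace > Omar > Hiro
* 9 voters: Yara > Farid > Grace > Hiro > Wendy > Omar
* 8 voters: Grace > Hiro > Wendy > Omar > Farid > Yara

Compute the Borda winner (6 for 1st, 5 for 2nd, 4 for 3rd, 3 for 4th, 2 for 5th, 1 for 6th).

Grace: 7×3 + 9×3 + 9×4 + 8×6 = 132
Omar: 7×1 + 9×2 + 9×1 + 8×3 = 58
Yara: 7×5 + 9×4 + 9×6 + 8×1 = 133
Hiro: 7×4 + 9×1 + 9×3 + 8×5 = 104
Wendy: 7×6 + 9×5 + 9×2 + 8×4 = 137
Farid: 7×2 + 9×6 + 9×5 + 8×2 = 129

Wendy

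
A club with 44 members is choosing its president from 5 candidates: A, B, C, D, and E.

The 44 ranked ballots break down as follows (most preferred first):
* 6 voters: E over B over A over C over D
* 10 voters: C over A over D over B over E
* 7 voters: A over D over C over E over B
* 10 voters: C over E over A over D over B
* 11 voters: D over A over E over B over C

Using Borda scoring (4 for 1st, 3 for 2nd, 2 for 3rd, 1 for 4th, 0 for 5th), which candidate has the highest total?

A: 6×2 + 10×3 + 7×4 + 10×2 + 11×3 = 123
B: 6×3 + 10×1 + 7×0 + 10×0 + 11×1 = 39
C: 6×1 + 10×4 + 7×2 + 10×4 + 11×0 = 100
D: 6×0 + 10×2 + 7×3 + 10×1 + 11×4 = 95
E: 6×4 + 10×0 + 7×1 + 10×3 + 11×2 = 83

A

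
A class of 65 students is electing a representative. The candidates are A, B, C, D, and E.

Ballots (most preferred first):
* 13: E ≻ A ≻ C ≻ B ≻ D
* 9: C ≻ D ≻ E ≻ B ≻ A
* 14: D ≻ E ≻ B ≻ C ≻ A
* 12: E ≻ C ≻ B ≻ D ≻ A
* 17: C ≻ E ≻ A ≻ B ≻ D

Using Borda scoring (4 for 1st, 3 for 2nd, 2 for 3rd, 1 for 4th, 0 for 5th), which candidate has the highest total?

E

A: 13×3 + 9×0 + 14×0 + 12×0 + 17×2 = 73
B: 13×1 + 9×1 + 14×2 + 12×2 + 17×1 = 91
C: 13×2 + 9×4 + 14×1 + 12×3 + 17×4 = 180
D: 13×0 + 9×3 + 14×4 + 12×1 + 17×0 = 95
E: 13×4 + 9×2 + 14×3 + 12×4 + 17×3 = 211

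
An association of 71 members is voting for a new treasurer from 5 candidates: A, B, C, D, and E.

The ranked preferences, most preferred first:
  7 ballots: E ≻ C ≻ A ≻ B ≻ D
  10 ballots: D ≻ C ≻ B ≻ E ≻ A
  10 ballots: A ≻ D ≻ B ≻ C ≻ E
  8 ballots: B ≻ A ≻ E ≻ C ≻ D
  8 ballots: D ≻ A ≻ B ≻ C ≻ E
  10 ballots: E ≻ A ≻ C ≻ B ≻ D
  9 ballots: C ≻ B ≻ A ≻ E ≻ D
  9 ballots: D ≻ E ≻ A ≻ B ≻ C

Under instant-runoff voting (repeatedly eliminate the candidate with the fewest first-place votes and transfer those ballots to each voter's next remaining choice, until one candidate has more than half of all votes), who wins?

Round 1: A 10, B 8, C 9, D 27, E 17. B eliminated.
Round 2: A 18, C 9, D 27, E 17. C eliminated.
Round 3: A 27, D 27, E 17. E eliminated.
Round 4: A 44, D 27. A has a majority (≥36).

A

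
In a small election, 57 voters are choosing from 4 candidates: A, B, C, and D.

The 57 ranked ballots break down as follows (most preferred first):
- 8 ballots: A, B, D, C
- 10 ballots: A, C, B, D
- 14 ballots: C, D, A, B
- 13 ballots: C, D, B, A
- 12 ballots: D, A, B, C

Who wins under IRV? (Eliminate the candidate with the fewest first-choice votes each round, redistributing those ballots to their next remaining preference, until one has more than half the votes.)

Round 1: A 18, B 0, C 27, D 12. B eliminated.
Round 2: A 18, C 27, D 12. D eliminated.
Round 3: A 30, C 27. A has a majority (≥29).

A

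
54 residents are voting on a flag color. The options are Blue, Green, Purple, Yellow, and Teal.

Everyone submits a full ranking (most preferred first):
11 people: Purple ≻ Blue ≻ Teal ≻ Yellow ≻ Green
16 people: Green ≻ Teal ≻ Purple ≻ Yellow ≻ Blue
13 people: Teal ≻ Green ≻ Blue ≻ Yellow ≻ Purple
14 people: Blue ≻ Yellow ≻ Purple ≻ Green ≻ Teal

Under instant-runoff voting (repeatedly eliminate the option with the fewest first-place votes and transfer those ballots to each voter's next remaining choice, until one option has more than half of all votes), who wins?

Round 1: Blue 14, Green 16, Purple 11, Yellow 0, Teal 13. Yellow eliminated.
Round 2: Blue 14, Green 16, Purple 11, Teal 13. Purple eliminated.
Round 3: Blue 25, Green 16, Teal 13. Teal eliminated.
Round 4: Blue 25, Green 29. Green has a majority (≥28).

Green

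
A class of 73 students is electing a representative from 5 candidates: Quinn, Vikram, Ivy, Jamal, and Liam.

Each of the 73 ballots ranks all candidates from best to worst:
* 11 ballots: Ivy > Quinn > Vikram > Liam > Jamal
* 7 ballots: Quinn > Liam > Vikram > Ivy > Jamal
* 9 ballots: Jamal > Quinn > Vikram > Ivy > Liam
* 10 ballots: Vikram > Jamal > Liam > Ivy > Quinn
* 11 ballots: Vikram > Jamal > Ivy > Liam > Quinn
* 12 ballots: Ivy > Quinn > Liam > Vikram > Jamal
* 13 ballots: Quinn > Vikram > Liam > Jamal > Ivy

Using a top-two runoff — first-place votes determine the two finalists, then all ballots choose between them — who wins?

Round 1 first-place votes: Quinn 20, Vikram 21, Ivy 23, Jamal 9, Liam 0. Ivy and Vikram advance.
Runoff: Ivy is ranked above Vikram on 23 ballots, Vikram above Ivy on 50.

Vikram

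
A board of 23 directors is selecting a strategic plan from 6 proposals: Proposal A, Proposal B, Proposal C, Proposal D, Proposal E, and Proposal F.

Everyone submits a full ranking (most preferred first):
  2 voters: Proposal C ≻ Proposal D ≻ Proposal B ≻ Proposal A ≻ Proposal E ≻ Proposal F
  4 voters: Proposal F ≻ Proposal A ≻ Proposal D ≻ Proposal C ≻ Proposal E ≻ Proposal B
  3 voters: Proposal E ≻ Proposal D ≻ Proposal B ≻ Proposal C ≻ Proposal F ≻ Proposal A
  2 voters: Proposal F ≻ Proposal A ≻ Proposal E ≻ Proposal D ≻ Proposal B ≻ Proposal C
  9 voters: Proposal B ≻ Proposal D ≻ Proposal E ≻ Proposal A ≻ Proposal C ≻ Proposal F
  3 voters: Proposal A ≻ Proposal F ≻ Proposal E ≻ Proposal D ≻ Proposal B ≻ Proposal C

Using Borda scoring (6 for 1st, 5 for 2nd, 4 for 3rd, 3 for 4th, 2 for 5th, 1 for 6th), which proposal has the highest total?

Proposal D

Proposal A: 2×3 + 4×5 + 3×1 + 2×5 + 9×3 + 3×6 = 84
Proposal B: 2×4 + 4×1 + 3×4 + 2×2 + 9×6 + 3×2 = 88
Proposal C: 2×6 + 4×3 + 3×3 + 2×1 + 9×2 + 3×1 = 56
Proposal D: 2×5 + 4×4 + 3×5 + 2×3 + 9×5 + 3×3 = 101
Proposal E: 2×2 + 4×2 + 3×6 + 2×4 + 9×4 + 3×4 = 86
Proposal F: 2×1 + 4×6 + 3×2 + 2×6 + 9×1 + 3×5 = 68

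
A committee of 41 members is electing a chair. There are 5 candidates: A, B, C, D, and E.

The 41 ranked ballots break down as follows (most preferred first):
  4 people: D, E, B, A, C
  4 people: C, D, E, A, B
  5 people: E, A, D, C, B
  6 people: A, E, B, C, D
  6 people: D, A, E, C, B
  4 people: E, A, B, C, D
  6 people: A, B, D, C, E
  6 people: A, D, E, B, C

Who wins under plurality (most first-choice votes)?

A

First-place votes: A 18, B 0, C 4, D 10, E 9.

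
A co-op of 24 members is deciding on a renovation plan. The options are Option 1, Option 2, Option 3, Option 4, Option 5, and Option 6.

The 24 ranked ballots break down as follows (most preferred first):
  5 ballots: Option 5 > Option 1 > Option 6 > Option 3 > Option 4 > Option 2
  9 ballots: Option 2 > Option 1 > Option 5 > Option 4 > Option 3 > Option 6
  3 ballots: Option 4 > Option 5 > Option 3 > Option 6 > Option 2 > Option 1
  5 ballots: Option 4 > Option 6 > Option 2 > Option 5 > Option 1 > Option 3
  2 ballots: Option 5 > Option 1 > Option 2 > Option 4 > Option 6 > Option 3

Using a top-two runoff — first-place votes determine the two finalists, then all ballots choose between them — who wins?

Round 1 first-place votes: Option 1 0, Option 2 9, Option 3 0, Option 4 8, Option 5 7, Option 6 0. Option 2 and Option 4 advance.
Runoff: Option 2 is ranked above Option 4 on 11 ballots, Option 4 above Option 2 on 13.

Option 4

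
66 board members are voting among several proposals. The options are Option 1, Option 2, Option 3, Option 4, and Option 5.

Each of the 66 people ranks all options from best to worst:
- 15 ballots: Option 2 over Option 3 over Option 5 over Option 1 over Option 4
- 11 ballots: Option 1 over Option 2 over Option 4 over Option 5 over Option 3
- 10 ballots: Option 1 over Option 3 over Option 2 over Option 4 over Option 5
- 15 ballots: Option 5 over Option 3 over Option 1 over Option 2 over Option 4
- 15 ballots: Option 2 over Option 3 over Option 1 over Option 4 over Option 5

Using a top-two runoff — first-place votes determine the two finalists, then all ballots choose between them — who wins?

Round 1 first-place votes: Option 1 21, Option 2 30, Option 3 0, Option 4 0, Option 5 15. Option 2 and Option 1 advance.
Runoff: Option 2 is ranked above Option 1 on 30 ballots, Option 1 above Option 2 on 36.

Option 1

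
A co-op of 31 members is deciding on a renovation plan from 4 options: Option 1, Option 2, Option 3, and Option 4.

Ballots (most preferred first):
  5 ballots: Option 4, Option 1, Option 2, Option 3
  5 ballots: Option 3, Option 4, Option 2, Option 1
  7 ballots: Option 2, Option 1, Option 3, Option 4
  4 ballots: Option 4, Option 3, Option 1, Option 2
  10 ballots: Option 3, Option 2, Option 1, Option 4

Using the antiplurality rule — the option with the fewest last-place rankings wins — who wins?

Last-place votes: Option 1 5, Option 2 4, Option 3 5, Option 4 17.

Option 2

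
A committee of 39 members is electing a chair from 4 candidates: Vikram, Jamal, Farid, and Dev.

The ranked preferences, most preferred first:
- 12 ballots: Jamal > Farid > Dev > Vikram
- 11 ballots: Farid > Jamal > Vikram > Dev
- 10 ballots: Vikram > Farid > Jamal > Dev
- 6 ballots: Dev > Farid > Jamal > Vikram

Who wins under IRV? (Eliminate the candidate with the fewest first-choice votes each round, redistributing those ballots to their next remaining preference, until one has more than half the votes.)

Round 1: Vikram 10, Jamal 12, Farid 11, Dev 6. Dev eliminated.
Round 2: Vikram 10, Jamal 12, Farid 17. Vikram eliminated.
Round 3: Jamal 12, Farid 27. Farid has a majority (≥20).

Farid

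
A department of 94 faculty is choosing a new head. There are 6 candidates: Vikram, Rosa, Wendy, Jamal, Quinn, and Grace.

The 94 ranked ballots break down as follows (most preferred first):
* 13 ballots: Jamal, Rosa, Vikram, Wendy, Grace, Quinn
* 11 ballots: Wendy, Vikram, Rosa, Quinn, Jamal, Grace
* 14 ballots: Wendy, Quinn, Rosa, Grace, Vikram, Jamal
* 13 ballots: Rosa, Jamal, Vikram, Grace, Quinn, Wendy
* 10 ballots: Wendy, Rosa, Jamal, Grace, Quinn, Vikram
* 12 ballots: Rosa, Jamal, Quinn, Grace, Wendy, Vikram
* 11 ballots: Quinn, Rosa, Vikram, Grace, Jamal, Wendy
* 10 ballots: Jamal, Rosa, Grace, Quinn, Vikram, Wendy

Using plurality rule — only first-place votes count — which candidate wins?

First-place votes: Vikram 0, Rosa 25, Wendy 35, Jamal 23, Quinn 11, Grace 0.

Wendy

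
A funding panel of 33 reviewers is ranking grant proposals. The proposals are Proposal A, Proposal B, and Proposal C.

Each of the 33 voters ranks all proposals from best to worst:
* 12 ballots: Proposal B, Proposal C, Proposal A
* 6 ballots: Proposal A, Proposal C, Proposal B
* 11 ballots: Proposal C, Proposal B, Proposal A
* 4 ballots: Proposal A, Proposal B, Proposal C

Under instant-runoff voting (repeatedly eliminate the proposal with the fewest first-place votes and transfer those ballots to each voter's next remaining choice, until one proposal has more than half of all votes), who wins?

Round 1: Proposal A 10, Proposal B 12, Proposal C 11. Proposal A eliminated.
Round 2: Proposal B 16, Proposal C 17. Proposal C has a majority (≥17).

Proposal C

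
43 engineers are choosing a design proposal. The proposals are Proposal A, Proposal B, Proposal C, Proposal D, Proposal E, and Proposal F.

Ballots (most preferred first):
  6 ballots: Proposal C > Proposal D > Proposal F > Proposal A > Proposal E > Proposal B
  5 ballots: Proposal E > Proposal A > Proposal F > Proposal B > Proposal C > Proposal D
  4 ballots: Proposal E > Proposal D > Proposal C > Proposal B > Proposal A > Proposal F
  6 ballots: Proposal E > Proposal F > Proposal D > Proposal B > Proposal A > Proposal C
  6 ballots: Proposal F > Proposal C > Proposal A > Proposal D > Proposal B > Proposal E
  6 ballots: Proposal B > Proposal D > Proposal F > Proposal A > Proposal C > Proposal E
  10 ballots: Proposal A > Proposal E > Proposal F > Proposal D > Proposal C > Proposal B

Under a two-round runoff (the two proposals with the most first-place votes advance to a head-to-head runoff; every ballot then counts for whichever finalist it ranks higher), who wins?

Round 1 first-place votes: Proposal A 10, Proposal B 6, Proposal C 6, Proposal D 0, Proposal E 15, Proposal F 6. Proposal E and Proposal A advance.
Runoff: Proposal E is ranked above Proposal A on 15 ballots, Proposal A above Proposal E on 28.

Proposal A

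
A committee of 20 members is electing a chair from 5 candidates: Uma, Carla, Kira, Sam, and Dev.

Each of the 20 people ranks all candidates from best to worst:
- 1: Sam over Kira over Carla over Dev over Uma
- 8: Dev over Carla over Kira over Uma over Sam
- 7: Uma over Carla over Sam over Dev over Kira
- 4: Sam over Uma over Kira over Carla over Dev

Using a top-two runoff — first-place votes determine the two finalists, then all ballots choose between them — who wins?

Uma

Round 1 first-place votes: Uma 7, Carla 0, Kira 0, Sam 5, Dev 8. Dev and Uma advance.
Runoff: Dev is ranked above Uma on 9 ballots, Uma above Dev on 11.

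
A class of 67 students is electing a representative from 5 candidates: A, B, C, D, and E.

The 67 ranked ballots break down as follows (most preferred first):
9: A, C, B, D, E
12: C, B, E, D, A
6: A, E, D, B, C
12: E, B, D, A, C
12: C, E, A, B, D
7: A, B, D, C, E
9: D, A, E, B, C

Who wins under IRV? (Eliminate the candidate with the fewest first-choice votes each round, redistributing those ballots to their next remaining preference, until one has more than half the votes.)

A

Round 1: A 22, B 0, C 24, D 9, E 12. B eliminated.
Round 2: A 22, C 24, D 9, E 12. D eliminated.
Round 3: A 31, C 24, E 12. E eliminated.
Round 4: A 43, C 24. A has a majority (≥34).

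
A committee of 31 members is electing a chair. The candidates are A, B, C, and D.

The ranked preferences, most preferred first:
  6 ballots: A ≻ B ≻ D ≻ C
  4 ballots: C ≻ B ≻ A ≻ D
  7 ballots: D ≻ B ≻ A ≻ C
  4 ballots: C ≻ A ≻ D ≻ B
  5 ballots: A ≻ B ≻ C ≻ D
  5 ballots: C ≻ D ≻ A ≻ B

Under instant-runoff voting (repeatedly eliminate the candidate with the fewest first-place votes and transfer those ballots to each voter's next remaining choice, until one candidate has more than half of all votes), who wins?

A

Round 1: A 11, B 0, C 13, D 7. B eliminated.
Round 2: A 11, C 13, D 7. D eliminated.
Round 3: A 18, C 13. A has a majority (≥16).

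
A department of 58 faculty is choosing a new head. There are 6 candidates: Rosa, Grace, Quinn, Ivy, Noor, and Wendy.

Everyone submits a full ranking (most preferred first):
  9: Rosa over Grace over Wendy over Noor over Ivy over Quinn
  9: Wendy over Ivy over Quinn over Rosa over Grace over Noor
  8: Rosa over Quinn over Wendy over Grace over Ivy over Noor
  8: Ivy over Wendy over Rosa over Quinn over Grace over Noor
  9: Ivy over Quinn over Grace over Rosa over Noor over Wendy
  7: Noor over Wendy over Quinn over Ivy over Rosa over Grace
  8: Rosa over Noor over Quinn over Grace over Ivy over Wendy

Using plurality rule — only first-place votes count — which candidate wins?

First-place votes: Rosa 25, Grace 0, Quinn 0, Ivy 17, Noor 7, Wendy 9.

Rosa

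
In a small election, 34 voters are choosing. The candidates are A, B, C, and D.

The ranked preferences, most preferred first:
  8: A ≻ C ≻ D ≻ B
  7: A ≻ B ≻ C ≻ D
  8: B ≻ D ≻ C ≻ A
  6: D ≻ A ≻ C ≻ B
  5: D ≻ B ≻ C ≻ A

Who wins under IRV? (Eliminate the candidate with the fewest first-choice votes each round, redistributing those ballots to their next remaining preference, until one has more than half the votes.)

D

Round 1: A 15, B 8, C 0, D 11. C eliminated.
Round 2: A 15, B 8, D 11. B eliminated.
Round 3: A 15, D 19. D has a majority (≥18).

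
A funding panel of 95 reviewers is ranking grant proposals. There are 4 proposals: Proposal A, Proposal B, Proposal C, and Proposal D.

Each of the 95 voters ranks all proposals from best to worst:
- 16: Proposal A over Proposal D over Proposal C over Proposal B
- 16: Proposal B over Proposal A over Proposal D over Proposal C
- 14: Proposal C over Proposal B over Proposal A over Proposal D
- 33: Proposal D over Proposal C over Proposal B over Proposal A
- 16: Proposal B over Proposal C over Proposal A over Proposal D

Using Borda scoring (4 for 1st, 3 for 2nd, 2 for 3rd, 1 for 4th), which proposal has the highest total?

Proposal A: 16×4 + 16×3 + 14×2 + 33×1 + 16×2 = 205
Proposal B: 16×1 + 16×4 + 14×3 + 33×2 + 16×4 = 252
Proposal C: 16×2 + 16×1 + 14×4 + 33×3 + 16×3 = 251
Proposal D: 16×3 + 16×2 + 14×1 + 33×4 + 16×1 = 242

Proposal B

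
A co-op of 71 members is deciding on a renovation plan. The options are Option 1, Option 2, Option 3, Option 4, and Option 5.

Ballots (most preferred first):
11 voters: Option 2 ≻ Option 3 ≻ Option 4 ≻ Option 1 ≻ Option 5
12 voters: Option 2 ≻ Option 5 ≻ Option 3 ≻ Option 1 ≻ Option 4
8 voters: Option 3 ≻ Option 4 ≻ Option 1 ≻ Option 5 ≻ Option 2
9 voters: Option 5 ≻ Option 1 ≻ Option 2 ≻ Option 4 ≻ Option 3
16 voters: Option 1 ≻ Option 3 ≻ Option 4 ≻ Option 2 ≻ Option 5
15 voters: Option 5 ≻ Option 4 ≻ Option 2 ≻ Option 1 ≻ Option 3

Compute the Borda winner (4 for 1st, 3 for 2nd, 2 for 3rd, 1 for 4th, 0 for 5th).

Option 2

Option 1: 11×1 + 12×1 + 8×2 + 9×3 + 16×4 + 15×1 = 145
Option 2: 11×4 + 12×4 + 8×0 + 9×2 + 16×1 + 15×2 = 156
Option 3: 11×3 + 12×2 + 8×4 + 9×0 + 16×3 + 15×0 = 137
Option 4: 11×2 + 12×0 + 8×3 + 9×1 + 16×2 + 15×3 = 132
Option 5: 11×0 + 12×3 + 8×1 + 9×4 + 16×0 + 15×4 = 140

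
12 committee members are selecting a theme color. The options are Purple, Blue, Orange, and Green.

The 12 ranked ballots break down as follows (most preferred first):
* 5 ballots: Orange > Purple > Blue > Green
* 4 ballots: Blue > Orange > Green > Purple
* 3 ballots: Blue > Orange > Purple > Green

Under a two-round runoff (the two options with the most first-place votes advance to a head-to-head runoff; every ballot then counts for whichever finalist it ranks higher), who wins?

Round 1 first-place votes: Purple 0, Blue 7, Orange 5, Green 0. Blue and Orange advance.
Runoff: Blue is ranked above Orange on 7 ballots, Orange above Blue on 5.

Blue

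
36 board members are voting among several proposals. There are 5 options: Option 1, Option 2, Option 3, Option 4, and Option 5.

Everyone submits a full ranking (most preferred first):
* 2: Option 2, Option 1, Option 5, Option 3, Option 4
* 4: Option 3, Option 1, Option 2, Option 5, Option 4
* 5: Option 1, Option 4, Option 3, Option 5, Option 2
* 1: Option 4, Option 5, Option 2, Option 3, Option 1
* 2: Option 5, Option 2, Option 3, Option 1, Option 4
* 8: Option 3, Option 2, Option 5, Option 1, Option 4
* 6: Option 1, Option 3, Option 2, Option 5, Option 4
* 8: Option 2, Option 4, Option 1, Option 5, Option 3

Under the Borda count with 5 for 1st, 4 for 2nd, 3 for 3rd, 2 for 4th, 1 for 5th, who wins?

Option 2

Option 1: 2×4 + 4×4 + 5×5 + 1×1 + 2×2 + 8×2 + 6×5 + 8×3 = 124
Option 2: 2×5 + 4×3 + 5×1 + 1×3 + 2×4 + 8×4 + 6×3 + 8×5 = 128
Option 3: 2×2 + 4×5 + 5×3 + 1×2 + 2×3 + 8×5 + 6×4 + 8×1 = 119
Option 4: 2×1 + 4×1 + 5×4 + 1×5 + 2×1 + 8×1 + 6×1 + 8×4 = 79
Option 5: 2×3 + 4×2 + 5×2 + 1×4 + 2×5 + 8×3 + 6×2 + 8×2 = 90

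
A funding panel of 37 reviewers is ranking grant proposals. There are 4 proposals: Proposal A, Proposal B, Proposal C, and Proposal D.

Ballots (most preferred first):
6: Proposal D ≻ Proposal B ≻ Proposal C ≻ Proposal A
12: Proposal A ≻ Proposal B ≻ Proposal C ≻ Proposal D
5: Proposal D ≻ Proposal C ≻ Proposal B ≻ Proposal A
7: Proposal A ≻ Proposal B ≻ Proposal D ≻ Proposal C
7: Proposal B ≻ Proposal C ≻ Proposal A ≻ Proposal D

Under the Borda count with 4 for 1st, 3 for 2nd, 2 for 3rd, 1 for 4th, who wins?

Proposal A: 6×1 + 12×4 + 5×1 + 7×4 + 7×2 = 101
Proposal B: 6×3 + 12×3 + 5×2 + 7×3 + 7×4 = 113
Proposal C: 6×2 + 12×2 + 5×3 + 7×1 + 7×3 = 79
Proposal D: 6×4 + 12×1 + 5×4 + 7×2 + 7×1 = 77

Proposal B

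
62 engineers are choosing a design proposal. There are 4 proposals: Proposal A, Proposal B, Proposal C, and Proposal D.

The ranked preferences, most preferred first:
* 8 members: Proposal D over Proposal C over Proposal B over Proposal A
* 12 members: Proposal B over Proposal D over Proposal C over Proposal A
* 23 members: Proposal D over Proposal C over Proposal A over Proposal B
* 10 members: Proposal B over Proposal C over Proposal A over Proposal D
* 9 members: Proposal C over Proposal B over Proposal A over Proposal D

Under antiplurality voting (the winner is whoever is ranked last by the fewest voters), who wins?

Last-place votes: Proposal A 20, Proposal B 23, Proposal C 0, Proposal D 19.

Proposal C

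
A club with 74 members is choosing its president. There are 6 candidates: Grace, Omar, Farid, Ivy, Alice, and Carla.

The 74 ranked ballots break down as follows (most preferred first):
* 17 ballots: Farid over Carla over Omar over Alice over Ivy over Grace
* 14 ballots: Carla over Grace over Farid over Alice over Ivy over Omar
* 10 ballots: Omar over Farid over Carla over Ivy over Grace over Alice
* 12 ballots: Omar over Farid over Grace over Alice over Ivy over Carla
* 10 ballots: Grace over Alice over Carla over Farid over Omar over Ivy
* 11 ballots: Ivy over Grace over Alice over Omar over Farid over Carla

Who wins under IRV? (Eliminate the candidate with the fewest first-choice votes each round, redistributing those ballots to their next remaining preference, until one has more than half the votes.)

Carla

Round 1: Grace 10, Omar 22, Farid 17, Ivy 11, Alice 0, Carla 14. Alice eliminated.
Round 2: Grace 10, Omar 22, Farid 17, Ivy 11, Carla 14. Grace eliminated.
Round 3: Omar 22, Farid 17, Ivy 11, Carla 24. Ivy eliminated.
Round 4: Omar 33, Farid 17, Carla 24. Farid eliminated.
Round 5: Omar 33, Carla 41. Carla has a majority (≥38).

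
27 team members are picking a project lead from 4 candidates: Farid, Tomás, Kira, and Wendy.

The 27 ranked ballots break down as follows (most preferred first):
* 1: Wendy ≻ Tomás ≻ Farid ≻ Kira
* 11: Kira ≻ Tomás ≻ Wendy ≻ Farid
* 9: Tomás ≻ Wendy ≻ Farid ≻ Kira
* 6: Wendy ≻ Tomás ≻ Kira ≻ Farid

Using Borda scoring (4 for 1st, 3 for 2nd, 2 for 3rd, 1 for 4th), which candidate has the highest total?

Tomás

Farid: 1×2 + 11×1 + 9×2 + 6×1 = 37
Tomás: 1×3 + 11×3 + 9×4 + 6×3 = 90
Kira: 1×1 + 11×4 + 9×1 + 6×2 = 66
Wendy: 1×4 + 11×2 + 9×3 + 6×4 = 77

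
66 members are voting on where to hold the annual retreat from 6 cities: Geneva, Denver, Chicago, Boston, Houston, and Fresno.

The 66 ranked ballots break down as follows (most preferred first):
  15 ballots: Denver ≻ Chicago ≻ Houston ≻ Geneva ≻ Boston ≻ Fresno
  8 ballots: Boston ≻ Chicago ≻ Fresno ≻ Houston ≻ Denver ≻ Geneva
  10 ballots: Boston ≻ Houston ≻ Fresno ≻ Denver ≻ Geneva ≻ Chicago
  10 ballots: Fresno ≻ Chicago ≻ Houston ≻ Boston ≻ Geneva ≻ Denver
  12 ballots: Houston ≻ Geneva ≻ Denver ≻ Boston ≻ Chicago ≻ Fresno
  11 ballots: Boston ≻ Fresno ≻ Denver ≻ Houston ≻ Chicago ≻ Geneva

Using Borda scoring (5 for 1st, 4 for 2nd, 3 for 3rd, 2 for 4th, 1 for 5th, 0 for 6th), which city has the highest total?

Houston

Geneva: 15×2 + 8×0 + 10×1 + 10×1 + 12×4 + 11×0 = 98
Denver: 15×5 + 8×1 + 10×2 + 10×0 + 12×3 + 11×3 = 172
Chicago: 15×4 + 8×4 + 10×0 + 10×4 + 12×1 + 11×1 = 155
Boston: 15×1 + 8×5 + 10×5 + 10×2 + 12×2 + 11×5 = 204
Houston: 15×3 + 8×2 + 10×4 + 10×3 + 12×5 + 11×2 = 213
Fresno: 15×0 + 8×3 + 10×3 + 10×5 + 12×0 + 11×4 = 148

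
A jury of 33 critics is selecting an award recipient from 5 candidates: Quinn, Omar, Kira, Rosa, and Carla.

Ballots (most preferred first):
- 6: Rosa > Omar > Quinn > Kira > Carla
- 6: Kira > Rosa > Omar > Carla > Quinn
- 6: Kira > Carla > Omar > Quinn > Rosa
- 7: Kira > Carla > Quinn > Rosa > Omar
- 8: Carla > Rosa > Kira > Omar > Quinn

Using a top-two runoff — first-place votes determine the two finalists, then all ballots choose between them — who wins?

Kira

Round 1 first-place votes: Quinn 0, Omar 0, Kira 19, Rosa 6, Carla 8. Kira and Carla advance.
Runoff: Kira is ranked above Carla on 25 ballots, Carla above Kira on 8.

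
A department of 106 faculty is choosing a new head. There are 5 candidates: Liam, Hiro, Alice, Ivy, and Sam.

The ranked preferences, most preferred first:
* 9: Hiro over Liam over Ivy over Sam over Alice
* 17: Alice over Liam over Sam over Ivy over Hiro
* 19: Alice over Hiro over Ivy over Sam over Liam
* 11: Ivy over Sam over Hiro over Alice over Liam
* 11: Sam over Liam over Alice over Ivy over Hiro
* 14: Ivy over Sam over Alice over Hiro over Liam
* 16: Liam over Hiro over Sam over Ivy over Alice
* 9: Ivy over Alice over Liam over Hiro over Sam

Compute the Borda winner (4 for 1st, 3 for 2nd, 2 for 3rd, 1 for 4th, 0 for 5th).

Ivy

Liam: 9×3 + 17×3 + 19×0 + 11×0 + 11×3 + 14×0 + 16×4 + 9×2 = 193
Hiro: 9×4 + 17×0 + 19×3 + 11×2 + 11×0 + 14×1 + 16×3 + 9×1 = 186
Alice: 9×0 + 17×4 + 19×4 + 11×1 + 11×2 + 14×2 + 16×0 + 9×3 = 232
Ivy: 9×2 + 17×1 + 19×2 + 11×4 + 11×1 + 14×4 + 16×1 + 9×4 = 236
Sam: 9×1 + 17×2 + 19×1 + 11×3 + 11×4 + 14×3 + 16×2 + 9×0 = 213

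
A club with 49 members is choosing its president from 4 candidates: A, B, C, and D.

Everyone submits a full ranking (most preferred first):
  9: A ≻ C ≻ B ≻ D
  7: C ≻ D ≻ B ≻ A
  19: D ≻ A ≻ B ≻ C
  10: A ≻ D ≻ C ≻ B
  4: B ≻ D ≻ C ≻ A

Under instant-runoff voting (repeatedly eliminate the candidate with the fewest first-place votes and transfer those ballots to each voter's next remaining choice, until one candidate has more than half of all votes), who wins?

Round 1: A 19, B 4, C 7, D 19. B eliminated.
Round 2: A 19, C 7, D 23. C eliminated.
Round 3: A 19, D 30. D has a majority (≥25).

D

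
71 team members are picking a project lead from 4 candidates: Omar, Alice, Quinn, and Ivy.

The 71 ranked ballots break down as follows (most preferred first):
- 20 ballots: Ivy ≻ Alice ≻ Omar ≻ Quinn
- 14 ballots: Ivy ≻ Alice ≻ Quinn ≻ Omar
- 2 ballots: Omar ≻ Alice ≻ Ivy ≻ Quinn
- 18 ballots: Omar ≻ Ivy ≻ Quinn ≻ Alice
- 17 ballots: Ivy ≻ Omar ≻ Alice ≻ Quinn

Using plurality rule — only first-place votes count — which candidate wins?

Ivy

First-place votes: Omar 20, Alice 0, Quinn 0, Ivy 51.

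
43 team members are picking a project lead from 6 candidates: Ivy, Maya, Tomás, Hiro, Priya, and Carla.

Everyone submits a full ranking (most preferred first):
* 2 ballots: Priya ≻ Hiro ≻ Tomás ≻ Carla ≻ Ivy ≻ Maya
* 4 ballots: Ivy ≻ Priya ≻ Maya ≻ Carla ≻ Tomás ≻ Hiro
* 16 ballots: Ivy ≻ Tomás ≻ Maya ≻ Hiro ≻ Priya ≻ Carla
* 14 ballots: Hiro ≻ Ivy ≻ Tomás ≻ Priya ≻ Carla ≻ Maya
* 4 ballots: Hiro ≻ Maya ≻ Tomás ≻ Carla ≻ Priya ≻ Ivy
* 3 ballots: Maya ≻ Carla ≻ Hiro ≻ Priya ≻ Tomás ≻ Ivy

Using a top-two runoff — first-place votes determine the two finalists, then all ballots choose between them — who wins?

Hiro

Round 1 first-place votes: Ivy 20, Maya 3, Tomás 0, Hiro 18, Priya 2, Carla 0. Ivy and Hiro advance.
Runoff: Ivy is ranked above Hiro on 20 ballots, Hiro above Ivy on 23.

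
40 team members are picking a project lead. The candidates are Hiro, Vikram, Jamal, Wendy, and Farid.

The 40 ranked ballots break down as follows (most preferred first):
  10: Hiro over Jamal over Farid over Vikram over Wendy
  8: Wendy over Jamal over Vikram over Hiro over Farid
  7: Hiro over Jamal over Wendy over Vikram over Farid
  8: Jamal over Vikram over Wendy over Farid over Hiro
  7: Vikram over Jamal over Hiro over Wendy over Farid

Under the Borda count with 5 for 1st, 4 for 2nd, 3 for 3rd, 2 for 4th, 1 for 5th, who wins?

Hiro: 10×5 + 8×2 + 7×5 + 8×1 + 7×3 = 130
Vikram: 10×2 + 8×3 + 7×2 + 8×4 + 7×5 = 125
Jamal: 10×4 + 8×4 + 7×4 + 8×5 + 7×4 = 168
Wendy: 10×1 + 8×5 + 7×3 + 8×3 + 7×2 = 109
Farid: 10×3 + 8×1 + 7×1 + 8×2 + 7×1 = 68

Jamal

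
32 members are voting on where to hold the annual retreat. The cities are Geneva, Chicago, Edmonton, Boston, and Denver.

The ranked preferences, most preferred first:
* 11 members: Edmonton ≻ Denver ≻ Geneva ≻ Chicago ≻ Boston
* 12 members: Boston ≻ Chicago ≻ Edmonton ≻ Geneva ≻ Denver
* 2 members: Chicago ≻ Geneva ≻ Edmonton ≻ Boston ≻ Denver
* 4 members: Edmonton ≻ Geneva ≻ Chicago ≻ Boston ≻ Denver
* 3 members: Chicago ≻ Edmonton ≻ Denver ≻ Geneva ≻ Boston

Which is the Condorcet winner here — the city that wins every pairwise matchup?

Chicago vs Geneva: 17–15
Chicago vs Edmonton: 17–15
Chicago vs Boston: 20–12
Chicago vs Denver: 21–11
Chicago beats every other city.

Chicago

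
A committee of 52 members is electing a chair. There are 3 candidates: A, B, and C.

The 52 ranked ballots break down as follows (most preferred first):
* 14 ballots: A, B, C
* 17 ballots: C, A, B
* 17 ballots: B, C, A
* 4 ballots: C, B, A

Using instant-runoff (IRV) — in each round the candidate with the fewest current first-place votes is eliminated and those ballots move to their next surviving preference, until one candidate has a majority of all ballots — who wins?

Round 1: A 14, B 17, C 21. A eliminated.
Round 2: B 31, C 21. B has a majority (≥27).

B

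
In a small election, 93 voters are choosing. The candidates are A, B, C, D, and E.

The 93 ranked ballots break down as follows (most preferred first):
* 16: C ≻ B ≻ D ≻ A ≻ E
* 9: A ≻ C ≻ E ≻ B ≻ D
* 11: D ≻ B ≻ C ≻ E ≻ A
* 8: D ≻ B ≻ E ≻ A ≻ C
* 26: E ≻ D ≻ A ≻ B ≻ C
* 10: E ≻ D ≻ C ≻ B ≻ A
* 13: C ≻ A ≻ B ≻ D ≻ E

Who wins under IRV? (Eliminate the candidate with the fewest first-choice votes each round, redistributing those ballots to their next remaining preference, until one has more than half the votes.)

Round 1: A 9, B 0, C 29, D 19, E 36. B eliminated.
Round 2: A 9, C 29, D 19, E 36. A eliminated.
Round 3: C 38, D 19, E 36. D eliminated.
Round 4: C 49, E 44. C has a majority (≥47).

C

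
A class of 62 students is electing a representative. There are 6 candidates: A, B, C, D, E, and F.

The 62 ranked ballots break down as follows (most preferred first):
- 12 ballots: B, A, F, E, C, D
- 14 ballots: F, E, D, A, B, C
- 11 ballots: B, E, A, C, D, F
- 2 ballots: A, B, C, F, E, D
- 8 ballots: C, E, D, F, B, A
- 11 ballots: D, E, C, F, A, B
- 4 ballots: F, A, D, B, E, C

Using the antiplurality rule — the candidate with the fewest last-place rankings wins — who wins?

Last-place votes: A 8, B 11, C 18, D 14, E 0, F 11.

E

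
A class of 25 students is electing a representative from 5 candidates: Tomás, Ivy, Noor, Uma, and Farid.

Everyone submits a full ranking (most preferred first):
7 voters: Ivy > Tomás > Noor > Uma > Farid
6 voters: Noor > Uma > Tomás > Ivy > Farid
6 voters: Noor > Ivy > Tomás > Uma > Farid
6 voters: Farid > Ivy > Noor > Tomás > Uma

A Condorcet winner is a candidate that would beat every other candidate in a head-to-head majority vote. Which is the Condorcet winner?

Ivy vs Tomás: 19–6
Ivy vs Noor: 13–12
Ivy vs Uma: 19–6
Ivy vs Farid: 19–6
Ivy beats every other candidate.

Ivy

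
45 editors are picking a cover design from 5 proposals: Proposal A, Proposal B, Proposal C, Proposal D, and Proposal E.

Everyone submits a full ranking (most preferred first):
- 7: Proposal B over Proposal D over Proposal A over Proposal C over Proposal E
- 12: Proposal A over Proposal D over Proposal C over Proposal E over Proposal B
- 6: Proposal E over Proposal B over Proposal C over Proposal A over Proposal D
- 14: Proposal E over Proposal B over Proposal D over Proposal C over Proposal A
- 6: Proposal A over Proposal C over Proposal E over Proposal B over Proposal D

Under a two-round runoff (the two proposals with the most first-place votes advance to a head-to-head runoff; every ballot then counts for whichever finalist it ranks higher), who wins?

Proposal A

Round 1 first-place votes: Proposal A 18, Proposal B 7, Proposal C 0, Proposal D 0, Proposal E 20. Proposal E and Proposal A advance.
Runoff: Proposal E is ranked above Proposal A on 20 ballots, Proposal A above Proposal E on 25.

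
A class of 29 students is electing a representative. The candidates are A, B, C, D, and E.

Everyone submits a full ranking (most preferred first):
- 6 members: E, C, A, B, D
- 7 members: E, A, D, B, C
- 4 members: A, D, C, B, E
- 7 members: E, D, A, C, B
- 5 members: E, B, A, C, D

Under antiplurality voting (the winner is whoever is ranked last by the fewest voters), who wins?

A

Last-place votes: A 0, B 7, C 7, D 11, E 4.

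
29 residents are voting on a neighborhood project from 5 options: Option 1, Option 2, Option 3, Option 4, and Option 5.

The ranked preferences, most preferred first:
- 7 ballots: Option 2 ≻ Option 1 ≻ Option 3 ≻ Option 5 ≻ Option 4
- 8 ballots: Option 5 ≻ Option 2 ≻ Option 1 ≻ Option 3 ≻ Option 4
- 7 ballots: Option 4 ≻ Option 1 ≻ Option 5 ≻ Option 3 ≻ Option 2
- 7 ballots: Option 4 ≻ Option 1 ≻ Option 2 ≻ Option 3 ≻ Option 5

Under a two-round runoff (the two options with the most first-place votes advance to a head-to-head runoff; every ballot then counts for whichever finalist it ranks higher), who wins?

Option 5

Round 1 first-place votes: Option 1 0, Option 2 7, Option 3 0, Option 4 14, Option 5 8. Option 4 and Option 5 advance.
Runoff: Option 4 is ranked above Option 5 on 14 ballots, Option 5 above Option 4 on 15.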